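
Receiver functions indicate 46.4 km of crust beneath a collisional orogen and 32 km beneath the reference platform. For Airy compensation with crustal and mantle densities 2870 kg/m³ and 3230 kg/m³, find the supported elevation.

Excess crust Δ = 46.4 km − 32 km = 14.4 km, split between elevation h and root r with h + r = Δ.
Airy balance ρ_c h = (ρ_m − ρ_c) r gives r = h ρ_c/(ρ_m − ρ_c), so h (1 + ρ_c/(ρ_m − ρ_c)) = Δ, i.e. h = Δ (ρ_m − ρ_c)/ρ_m.
h = 14.4 km × 360/3230 = 1.6 km.

1.6 km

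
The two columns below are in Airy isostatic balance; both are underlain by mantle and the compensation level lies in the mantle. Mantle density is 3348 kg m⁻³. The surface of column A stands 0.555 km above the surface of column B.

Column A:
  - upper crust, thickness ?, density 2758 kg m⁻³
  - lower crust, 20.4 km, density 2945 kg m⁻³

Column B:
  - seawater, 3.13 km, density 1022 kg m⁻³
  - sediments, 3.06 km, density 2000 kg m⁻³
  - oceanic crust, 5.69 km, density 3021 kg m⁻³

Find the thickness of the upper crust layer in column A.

Take the compensation level at the base of the deeper column (depth z_c below the surface of column A) and equate Σ ρ_i t_i down to z_c; mantle fills any gap and the z_c terms cancel.
Column A: x×2758 + 20.4×2945 + (z_c − 20.4 − x)×3348
Column B: 0.555×0 + 3.13×1022 + 3.06×2000 + 5.69×3021 + (z_c − 0.555 − 11.88)×3348
The z_c×3348 term appears on both sides and cancels. Collect the known terms of each column as K = Σ(ρt)_known − 3348 × (depth of known layers): K_A = 60078 − 3348×20.4 = −8221.2; K_B = 26508.35 − 3348×(0.555 + 11.88) = −15124.03.
Balance: K_A − x×(3348 − 2758) = K_B, so x = (K_A − K_B)/(3348 − 2758) = 6902.83/590 = 11.7 km.

11.7 km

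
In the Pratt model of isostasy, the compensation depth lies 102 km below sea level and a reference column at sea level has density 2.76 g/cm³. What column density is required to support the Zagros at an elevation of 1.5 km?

2.72 g/cm³

Pratt balance: ρ_ref D = ρ (D + h).
ρ = ρ_ref D/(D + h) = 2.76 × 102 km/(102 km + 1.5 km) = 2.72 g/cm³.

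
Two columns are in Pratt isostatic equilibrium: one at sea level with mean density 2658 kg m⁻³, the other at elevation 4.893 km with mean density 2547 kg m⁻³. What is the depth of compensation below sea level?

ρ_ref D = ρ (D + h) → D (ρ_ref − ρ) = ρ h.
D = ρ h/(ρ_ref − ρ) = 2547 × 4.893 km/(2658 − 2547) = 112 km.

112 km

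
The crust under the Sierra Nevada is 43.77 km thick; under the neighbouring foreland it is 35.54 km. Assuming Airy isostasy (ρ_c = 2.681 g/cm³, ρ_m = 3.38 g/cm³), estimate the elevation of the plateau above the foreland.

1.7 km

Excess crust Δ = 43.77 km − 35.54 km = 8.23 km, split between elevation h and root r with h + r = Δ.
Airy balance ρ_c h = (ρ_m − ρ_c) r gives r = h ρ_c/(ρ_m − ρ_c), so h (1 + ρ_c/(ρ_m − ρ_c)) = Δ, i.e. h = Δ (ρ_m − ρ_c)/ρ_m.
h = 8.23 km × 0.699/3.38 = 1.7 km.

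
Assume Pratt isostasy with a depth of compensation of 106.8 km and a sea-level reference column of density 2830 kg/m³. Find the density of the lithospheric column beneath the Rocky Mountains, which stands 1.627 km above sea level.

Pratt balance: ρ_ref D = ρ (D + h).
ρ = ρ_ref D/(D + h) = 2830 × 106.8 km/(106.8 km + 1.627 km) = 2790 kg/m³.

2790 kg/m³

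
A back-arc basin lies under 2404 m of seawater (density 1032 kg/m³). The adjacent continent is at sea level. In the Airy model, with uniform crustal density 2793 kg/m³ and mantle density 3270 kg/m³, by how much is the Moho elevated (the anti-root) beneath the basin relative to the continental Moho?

8880 m

In Airy isostatic equilibrium: replacing crust with seawater at the top is compensated by replacing crust with mantle at the base: d (ρ_c − ρ_w) = a (ρ_m − ρ_c).
a = d (ρ_c − ρ_w)/(ρ_m − ρ_c) = 2404 m × 1761/477 = 8880 m.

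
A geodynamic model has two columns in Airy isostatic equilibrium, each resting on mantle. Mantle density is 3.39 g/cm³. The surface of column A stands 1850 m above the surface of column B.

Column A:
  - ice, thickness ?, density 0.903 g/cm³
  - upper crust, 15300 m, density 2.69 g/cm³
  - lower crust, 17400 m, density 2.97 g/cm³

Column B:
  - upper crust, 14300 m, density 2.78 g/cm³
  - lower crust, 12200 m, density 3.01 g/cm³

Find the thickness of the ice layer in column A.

Take the compensation level at the base of the deeper column (depth z_c below the surface of column A) and equate Σ ρ_i t_i down to z_c; mantle fills any gap and the z_c terms cancel.
Column A: x×0.903 + 15300×2.69 + 17400×2.97 + (z_c − 32700 − x)×3.39
Column B: 1850×0 + 14300×2.78 + 12200×3.01 + (z_c − 1850 − 26500)×3.39
The z_c×3.39 term appears on both sides and cancels. Collect the known terms of each column as K = Σ(ρt)_known − 3.39 × (depth of known layers): K_A = 92835 − 3.39×32700 = −18018; K_B = 76476 − 3.39×(1850 + 26500) = −19630.5.
Balance: K_A − x×(3.39 − 0.903) = K_B, so x = (K_A − K_B)/(3.39 − 0.903) = 1612.5/2.487 = 648 m.

648 m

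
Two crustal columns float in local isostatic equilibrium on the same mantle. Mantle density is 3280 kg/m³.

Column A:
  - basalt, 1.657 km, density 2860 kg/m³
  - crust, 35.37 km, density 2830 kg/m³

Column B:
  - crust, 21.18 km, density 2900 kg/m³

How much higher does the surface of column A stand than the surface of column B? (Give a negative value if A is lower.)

For any compensation level in the mantle, the mantle terms cancel and isostasy reduces to e = (Σt_A − Σt_B) − (Σ(ρt)_A − Σ(ρt)_B) / ρ_m.
Σt_A = 37.027 km; Σt_B = 21.18 km; Σ(ρt)_A = 104836.12; Σ(ρt)_B = 61422 (in km·kg/m³).
e = (37.027 − 21.18) − (104836.12 − 61422) / 3280 = 2.61 km.

2.61 km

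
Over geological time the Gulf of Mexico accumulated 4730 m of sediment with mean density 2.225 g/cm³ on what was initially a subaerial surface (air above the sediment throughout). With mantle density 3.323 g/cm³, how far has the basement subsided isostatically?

Subaerial load: s = t ρ_sed / ρ_m = 4730 m × 2.225/3.323 = 3170 m.

3170 m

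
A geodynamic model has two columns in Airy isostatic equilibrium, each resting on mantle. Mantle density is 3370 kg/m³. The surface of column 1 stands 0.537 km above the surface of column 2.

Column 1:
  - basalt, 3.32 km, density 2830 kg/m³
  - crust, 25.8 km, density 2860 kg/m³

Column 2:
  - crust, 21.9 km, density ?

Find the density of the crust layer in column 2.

Take the compensation level at the base of the deeper column (depth z_c below the surface of column 1) and equate Σ ρ_i t_i down to z_c; mantle fills any gap and the z_c terms cancel.
Column 1: 3.32×2830 + 25.8×2860 + (z_c − 29.12)×3370
Column 2: 0.537×0 + 21.9×ρ + (z_c − 0.537 − 21.9)×3370
The z_c×3370 term appears on both sides and cancels. Collect the known terms of each column as K = Σ(ρt)_known − 3370 × (depth of known layers): K_1 = 83183.6 − 3370×29.12 = −14950.8; K_2 = 0 − 3370×(0.537 + 21.9) = −75612.69.
Balance: K_1 = K_2 + 21.9×ρ, so ρ = (K_1 − K_2)/21.9 = 60661.9/21.9 = 2770 kg/m³.

2770 kg/m³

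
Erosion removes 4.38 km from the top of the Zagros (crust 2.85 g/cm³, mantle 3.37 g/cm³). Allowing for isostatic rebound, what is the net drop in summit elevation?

Rebound u = e ρ_c/ρ_m = 4.38 km × 2.85/3.37 = 3.704 km.
Net surface drop = e − u = 4.38 km − 3.704 km = e (ρ_m − ρ_c)/ρ_m = 0.676 km.

0.676 km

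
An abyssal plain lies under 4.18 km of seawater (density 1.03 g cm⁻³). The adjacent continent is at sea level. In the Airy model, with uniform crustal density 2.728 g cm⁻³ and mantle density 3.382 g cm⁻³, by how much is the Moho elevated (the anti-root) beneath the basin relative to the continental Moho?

10.9 km

Equating mass per unit area of the two columns: replacing crust with seawater at the top is compensated by replacing crust with mantle at the base: d (ρ_c − ρ_w) = a (ρ_m − ρ_c).
a = d (ρ_c − ρ_w)/(ρ_m − ρ_c) = 4.18 km × 1.698/0.654 = 10.9 km.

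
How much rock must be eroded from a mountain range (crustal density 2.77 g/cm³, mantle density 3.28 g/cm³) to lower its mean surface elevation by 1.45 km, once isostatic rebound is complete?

Net drop Δ = e − u = e − e ρ_c/ρ_m = e (ρ_m − ρ_c)/ρ_m.
e = Δ ρ_m/(ρ_m − ρ_c) = 1.45 km × 3.28/0.51 = 9.33 km.

9.33 km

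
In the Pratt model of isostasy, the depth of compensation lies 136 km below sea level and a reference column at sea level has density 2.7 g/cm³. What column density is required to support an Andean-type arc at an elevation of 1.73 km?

2.67 g/cm³

Pratt balance: ρ_ref D = ρ (D + h).
ρ = ρ_ref D/(D + h) = 2.7 × 136 km/(136 km + 1.73 km) = 2.67 g/cm³.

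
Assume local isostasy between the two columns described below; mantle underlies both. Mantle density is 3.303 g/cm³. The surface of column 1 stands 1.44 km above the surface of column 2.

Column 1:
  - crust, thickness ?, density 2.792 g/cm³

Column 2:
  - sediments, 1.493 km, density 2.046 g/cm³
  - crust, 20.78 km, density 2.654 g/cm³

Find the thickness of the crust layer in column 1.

39.4 km

Take the compensation level at the base of the deeper column (depth z_c below the surface of column 1) and equate Σ ρ_i t_i down to z_c; mantle fills any gap and the z_c terms cancel.
Column 1: x×2.792 + (z_c − 0 − x)×3.303
Column 2: 1.44×0 + 1.493×2.046 + 20.78×2.654 + (z_c − 1.44 − 22.273)×3.303
The z_c×3.303 term appears on both sides and cancels. Collect the known terms of each column as K = Σ(ρt)_known − 3.303 × (depth of known layers): K_1 = 0 − 3.303×0 = 0; K_2 = 58.204798 − 3.303×(1.44 + 22.273) = −20.119241.
Balance: K_1 − x×(3.303 − 2.792) = K_2, so x = (K_1 − K_2)/(3.303 − 2.792) = 20.1192/0.511 = 39.4 km.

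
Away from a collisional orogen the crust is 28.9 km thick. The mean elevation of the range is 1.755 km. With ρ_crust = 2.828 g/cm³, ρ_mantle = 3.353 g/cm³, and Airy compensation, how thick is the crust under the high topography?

40.1 km

Root depth r = h ρ_c / (ρ_m − ρ_c) = 1.755 km × 2.828 / 0.525 = 9.454 km.
Total thickness = T + h + r = 28.9 km + 1.755 km + 9.454 km = 40.1 km.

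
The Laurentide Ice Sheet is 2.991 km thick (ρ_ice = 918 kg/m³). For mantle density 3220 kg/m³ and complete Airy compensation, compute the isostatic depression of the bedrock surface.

0.853 km

By Archimedes' principle applied to the lithosphere: the ice load ρ_ice t is balanced by mantle displaced below, ρ_m s.
s = t ρ_ice / ρ_m = 2.991 km × 918/3220 = 0.853 km.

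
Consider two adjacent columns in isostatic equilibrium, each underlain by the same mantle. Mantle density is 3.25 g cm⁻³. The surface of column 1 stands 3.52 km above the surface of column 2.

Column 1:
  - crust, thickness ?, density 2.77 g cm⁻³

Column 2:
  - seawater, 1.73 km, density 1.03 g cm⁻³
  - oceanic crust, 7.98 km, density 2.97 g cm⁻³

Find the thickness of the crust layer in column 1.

Take the compensation level at the base of the deeper column (depth z_c below the surface of column 1) and equate Σ ρ_i t_i down to z_c; mantle fills any gap and the z_c terms cancel.
Column 1: x×2.77 + (z_c − 0 − x)×3.25
Column 2: 3.52×0 + 1.73×1.03 + 7.98×2.97 + (z_c − 3.52 − 9.71)×3.25
The z_c×3.25 term appears on both sides and cancels. Collect the known terms of each column as K = Σ(ρt)_known − 3.25 × (depth of known layers): K_1 = 0 − 3.25×0 = 0; K_2 = 25.4825 − 3.25×(3.52 + 9.71) = −17.515.
Balance: K_1 − x×(3.25 − 2.77) = K_2, so x = (K_1 − K_2)/(3.25 − 2.77) = 17.515/0.48 = 36.5 km.

36.5 km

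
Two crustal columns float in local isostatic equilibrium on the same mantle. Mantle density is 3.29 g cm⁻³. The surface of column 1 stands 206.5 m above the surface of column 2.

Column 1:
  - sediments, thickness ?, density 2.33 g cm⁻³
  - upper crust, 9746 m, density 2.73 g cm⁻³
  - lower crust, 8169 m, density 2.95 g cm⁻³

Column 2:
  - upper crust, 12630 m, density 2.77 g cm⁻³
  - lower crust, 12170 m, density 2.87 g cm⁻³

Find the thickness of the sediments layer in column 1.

4290 m

Take the compensation level at the base of the deeper column (depth z_c below the surface of column 1) and equate Σ ρ_i t_i down to z_c; mantle fills any gap and the z_c terms cancel.
Column 1: x×2.33 + 9746×2.73 + 8169×2.95 + (z_c − 17915 − x)×3.29
Column 2: 206.5×0 + 12630×2.77 + 12170×2.87 + (z_c − 206.5 − 24800)×3.29
The z_c×3.29 term appears on both sides and cancels. Collect the known terms of each column as K = Σ(ρt)_known − 3.29 × (depth of known layers): K_1 = 50705.13 − 3.29×17915 = −8235.22; K_2 = 69913 − 3.29×(206.5 + 24800) = −12358.385.
Balance: K_1 − x×(3.29 − 2.33) = K_2, so x = (K_1 − K_2)/(3.29 − 2.33) = 4123.16/0.96 = 4290 m.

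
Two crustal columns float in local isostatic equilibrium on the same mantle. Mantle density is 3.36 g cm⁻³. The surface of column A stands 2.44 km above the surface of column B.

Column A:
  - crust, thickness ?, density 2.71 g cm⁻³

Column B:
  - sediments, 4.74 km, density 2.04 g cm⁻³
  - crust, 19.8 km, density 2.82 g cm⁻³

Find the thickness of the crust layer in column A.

38.7 km

Take the compensation level at the base of the deeper column (depth z_c below the surface of column A) and equate Σ ρ_i t_i down to z_c; mantle fills any gap and the z_c terms cancel.
Column A: x×2.71 + (z_c − 0 − x)×3.36
Column B: 2.44×0 + 4.74×2.04 + 19.8×2.82 + (z_c − 2.44 − 24.54)×3.36
The z_c×3.36 term appears on both sides and cancels. Collect the known terms of each column as K = Σ(ρt)_known − 3.36 × (depth of known layers): K_A = 0 − 3.36×0 = 0; K_B = 65.5056 − 3.36×(2.44 + 24.54) = −25.1472.
Balance: K_A − x×(3.36 − 2.71) = K_B, so x = (K_A − K_B)/(3.36 − 2.71) = 25.1472/0.65 = 38.7 km.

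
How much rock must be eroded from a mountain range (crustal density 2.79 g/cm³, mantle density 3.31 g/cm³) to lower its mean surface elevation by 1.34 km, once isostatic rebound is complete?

Net drop Δ = e − u = e − e ρ_c/ρ_m = e (ρ_m − ρ_c)/ρ_m.
e = Δ ρ_m/(ρ_m − ρ_c) = 1.34 km × 3.31/0.52 = 8.53 km.

8.53 km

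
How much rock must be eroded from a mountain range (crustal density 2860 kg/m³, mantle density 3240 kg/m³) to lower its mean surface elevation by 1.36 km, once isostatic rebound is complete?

Net drop Δ = e − u = e − e ρ_c/ρ_m = e (ρ_m − ρ_c)/ρ_m.
e = Δ ρ_m/(ρ_m − ρ_c) = 1.36 km × 3240/380 = 11.6 km.

11.6 km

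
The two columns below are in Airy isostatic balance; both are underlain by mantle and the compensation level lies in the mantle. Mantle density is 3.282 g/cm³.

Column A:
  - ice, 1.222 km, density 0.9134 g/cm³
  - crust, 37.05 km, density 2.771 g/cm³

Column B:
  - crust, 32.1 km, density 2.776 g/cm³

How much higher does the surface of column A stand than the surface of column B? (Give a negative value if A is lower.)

1.7 km

For any compensation level in the mantle, the mantle terms cancel and isostasy reduces to e = (Σt_A − Σt_B) − (Σ(ρt)_A − Σ(ρt)_B) / ρ_m.
Σt_A = 38.272 km; Σt_B = 32.1 km; Σ(ρt)_A = 103.781725; Σ(ρt)_B = 89.1096 (in km·g/cm³).
e = (38.272 − 32.1) − (103.781725 − 89.1096) / 3.282 = 1.7 km.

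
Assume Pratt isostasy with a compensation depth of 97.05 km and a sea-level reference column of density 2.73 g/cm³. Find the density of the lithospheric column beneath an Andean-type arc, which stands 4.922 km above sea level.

2.6 g/cm³

Pratt balance: ρ_ref D = ρ (D + h).
ρ = ρ_ref D/(D + h) = 2.73 × 97.05 km/(97.05 km + 4.922 km) = 2.6 g/cm³.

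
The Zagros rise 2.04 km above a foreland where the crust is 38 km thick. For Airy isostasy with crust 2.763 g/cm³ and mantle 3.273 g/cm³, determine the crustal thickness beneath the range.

Root depth r = h ρ_c / (ρ_m − ρ_c) = 2.04 km × 2.763 / 0.51 = 11.05 km.
Total thickness = T + h + r = 38 km + 2.04 km + 11.05 km = 51.1 km.

51.1 km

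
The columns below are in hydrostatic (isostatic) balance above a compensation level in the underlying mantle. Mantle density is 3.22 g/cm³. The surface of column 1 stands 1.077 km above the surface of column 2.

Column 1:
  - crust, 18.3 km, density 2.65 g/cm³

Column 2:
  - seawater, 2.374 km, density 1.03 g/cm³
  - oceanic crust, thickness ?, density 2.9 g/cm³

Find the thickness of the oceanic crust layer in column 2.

5.51 km

Take the compensation level at the base of the deeper column (depth z_c below the surface of column 1) and equate Σ ρ_i t_i down to z_c; mantle fills any gap and the z_c terms cancel.
Column 1: 18.3×2.65 + (z_c − 18.3)×3.22
Column 2: 1.077×0 + 2.374×1.03 + x×2.9 + (z_c − 1.077 − 2.374 − x)×3.22
The z_c×3.22 term appears on both sides and cancels. Collect the known terms of each column as K = Σ(ρt)_known − 3.22 × (depth of known layers): K_1 = 48.495 − 3.22×18.3 = −10.431; K_2 = 2.44522 − 3.22×(1.077 + 2.374) = −8.667.
Balance: K_1 = K_2 − x×(3.22 − 2.9), so x = (K_2 − K_1)/(3.22 − 2.9) = 1.764/0.32 = 5.51 km.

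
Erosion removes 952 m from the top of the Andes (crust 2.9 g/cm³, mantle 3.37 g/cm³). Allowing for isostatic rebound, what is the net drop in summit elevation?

133 m

Rebound u = e ρ_c/ρ_m = 952 m × 2.9/3.37 = 819.2 m.
Net surface drop = e − u = 952 m − 819.2 m = e (ρ_m − ρ_c)/ρ_m = 133 m.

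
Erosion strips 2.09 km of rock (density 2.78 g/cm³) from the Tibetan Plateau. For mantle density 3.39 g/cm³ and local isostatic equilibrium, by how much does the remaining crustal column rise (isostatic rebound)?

1.71 km

Unloading: uplift u = e ρ_c/ρ_m = 2.09 km × 2.78/3.39 = 1.71 km.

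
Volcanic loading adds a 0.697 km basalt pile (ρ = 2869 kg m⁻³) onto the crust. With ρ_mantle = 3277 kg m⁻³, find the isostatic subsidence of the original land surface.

0.61 km

Subaerial loading: s = t ρ_load / ρ_m.
s = 0.697 km × 2869/3277 = 0.61 km.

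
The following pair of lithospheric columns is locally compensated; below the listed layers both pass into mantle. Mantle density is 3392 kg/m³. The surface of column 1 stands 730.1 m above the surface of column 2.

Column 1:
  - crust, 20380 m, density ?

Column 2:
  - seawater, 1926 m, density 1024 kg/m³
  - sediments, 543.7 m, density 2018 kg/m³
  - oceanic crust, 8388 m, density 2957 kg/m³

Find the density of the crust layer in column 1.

Take the compensation level at the base of the deeper column (depth z_c below the surface of column 1) and equate Σ ρ_i t_i down to z_c; mantle fills any gap and the z_c terms cancel.
Column 1: 20380×ρ + (z_c − 20380)×3392
Column 2: 730.1×0 + 1926×1024 + 543.7×2018 + 8388×2957 + (z_c − 730.1 − 10857.7)×3392
The z_c×3392 term appears on both sides and cancels. Collect the known terms of each column as K = Σ(ρt)_known − 3392 × (depth of known layers): K_1 = 0 − 3392×20380 = −69128960; K_2 = 27872726.6 − 3392×(730.1 + 10857.7) = −11433091.
Balance: K_1 + 20380×ρ = K_2, so ρ = (K_2 − K_1)/20380 = 57695900/20380 = 2830 kg/m³.

2830 kg/m³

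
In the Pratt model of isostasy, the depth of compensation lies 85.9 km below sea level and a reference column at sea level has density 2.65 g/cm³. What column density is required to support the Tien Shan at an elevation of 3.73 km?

Pratt balance: ρ_ref D = ρ (D + h).
ρ = ρ_ref D/(D + h) = 2.65 × 85.9 km/(85.9 km + 3.73 km) = 2.54 g/cm³.

2.54 g/cm³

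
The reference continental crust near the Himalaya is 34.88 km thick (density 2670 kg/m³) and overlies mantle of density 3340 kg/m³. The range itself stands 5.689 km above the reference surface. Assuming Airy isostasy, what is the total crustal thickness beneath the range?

Root depth r = h ρ_c / (ρ_m − ρ_c) = 5.689 km × 2670 / 670 = 22.67 km.
Total thickness = T + h + r = 34.88 km + 5.689 km + 22.67 km = 63.2 km.

63.2 km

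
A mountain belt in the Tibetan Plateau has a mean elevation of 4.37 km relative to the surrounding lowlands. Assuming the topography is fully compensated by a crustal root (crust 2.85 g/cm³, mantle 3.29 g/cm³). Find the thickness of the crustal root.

Equating mass per unit area of the two columns: the weight of the topography is balanced by the buoyancy of the root, ρ_c h = (ρ_m − ρ_c) r.
r = h · ρ_c / (ρ_m − ρ_c) = 4.37 km × 2.85 / (3.29 − 2.85) = 28.3 km.

28.3 km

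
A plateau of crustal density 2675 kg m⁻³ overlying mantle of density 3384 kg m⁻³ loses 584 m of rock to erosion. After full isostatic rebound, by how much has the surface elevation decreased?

122 m

Rebound u = e ρ_c/ρ_m = 584 m × 2675/3384 = 461.6 m.
Net surface drop = e − u = 584 m − 461.6 m = e (ρ_m − ρ_c)/ρ_m = 122 m.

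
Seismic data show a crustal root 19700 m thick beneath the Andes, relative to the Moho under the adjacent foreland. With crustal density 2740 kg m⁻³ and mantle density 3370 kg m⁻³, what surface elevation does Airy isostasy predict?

Equating mass per unit area of the two columns: ρ_c h = (ρ_m − ρ_c) r.
h = r (ρ_m − ρ_c) / ρ_c = 19700 m × (3370 − 2740) / 2740 = 4530 m.

4530 m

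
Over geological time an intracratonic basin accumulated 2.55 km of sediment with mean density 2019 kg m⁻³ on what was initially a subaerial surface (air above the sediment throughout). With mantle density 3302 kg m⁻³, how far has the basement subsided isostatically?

1.56 km

Subaerial load: s = t ρ_sed / ρ_m = 2.55 km × 2019/3302 = 1.56 km.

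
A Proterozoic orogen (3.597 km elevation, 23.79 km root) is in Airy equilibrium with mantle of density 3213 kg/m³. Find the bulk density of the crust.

2790 kg/m³

ρ_c h = (ρ_m − ρ_c) r → ρ_c (h + r) = ρ_m r → ρ_c = ρ_m r / (h + r).
ρ_c = 3213 × 23.79 km / (3.597 km + 23.79 km) = 2790 kg/m³.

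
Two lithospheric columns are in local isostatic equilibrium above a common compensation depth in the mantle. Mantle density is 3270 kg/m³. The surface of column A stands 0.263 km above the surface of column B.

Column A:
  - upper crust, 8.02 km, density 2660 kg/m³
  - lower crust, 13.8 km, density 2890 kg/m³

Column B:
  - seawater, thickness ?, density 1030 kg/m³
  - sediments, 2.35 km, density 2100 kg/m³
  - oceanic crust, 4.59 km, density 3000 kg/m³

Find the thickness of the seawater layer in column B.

Take the compensation level at the base of the deeper column (depth z_c below the surface of column A) and equate Σ ρ_i t_i down to z_c; mantle fills any gap and the z_c terms cancel.
Column A: 8.02×2660 + 13.8×2890 + (z_c − 21.82)×3270
Column B: 0.263×0 + x×1030 + 2.35×2100 + 4.59×3000 + (z_c − 0.263 − 6.94 − x)×3270
The z_c×3270 term appears on both sides and cancels. Collect the known terms of each column as K = Σ(ρt)_known − 3270 × (depth of known layers): K_A = 61215.2 − 3270×21.82 = −10136.2; K_B = 18705 − 3270×(0.263 + 6.94) = −4848.81.
Balance: K_A = K_B − x×(3270 − 1030), so x = (K_B − K_A)/(3270 − 1030) = 5287.39/2240 = 2.36 km.

2.36 km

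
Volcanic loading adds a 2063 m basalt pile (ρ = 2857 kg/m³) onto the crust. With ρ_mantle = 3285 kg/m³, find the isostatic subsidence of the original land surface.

Subaerial loading: s = t ρ_load / ρ_m.
s = 2063 m × 2857/3285 = 1790 m.

1790 m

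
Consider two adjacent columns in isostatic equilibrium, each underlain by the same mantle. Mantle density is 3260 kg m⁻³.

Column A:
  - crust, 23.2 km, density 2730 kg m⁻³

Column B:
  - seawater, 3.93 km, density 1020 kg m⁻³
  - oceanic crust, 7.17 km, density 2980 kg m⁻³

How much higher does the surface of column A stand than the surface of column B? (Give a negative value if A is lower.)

0.456 km

For any compensation level in the mantle, the mantle terms cancel and isostasy reduces to e = (Σt_A − Σt_B) − (Σ(ρt)_A − Σ(ρt)_B) / ρ_m.
Σt_A = 23.2 km; Σt_B = 11.1 km; Σ(ρt)_A = 63336; Σ(ρt)_B = 25375.2 (in km·kg m⁻³).
e = (23.2 − 11.1) − (63336 − 25375.2) / 3260 = 0.456 km.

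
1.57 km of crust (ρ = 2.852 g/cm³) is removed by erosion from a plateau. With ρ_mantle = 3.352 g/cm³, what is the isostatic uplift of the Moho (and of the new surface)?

1.34 km

Unloading: uplift u = e ρ_c/ρ_m = 1.57 km × 2.852/3.352 = 1.34 km.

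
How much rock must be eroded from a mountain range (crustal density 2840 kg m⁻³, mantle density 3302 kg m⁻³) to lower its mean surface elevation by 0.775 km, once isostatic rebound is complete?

5.54 km

Net drop Δ = e − u = e − e ρ_c/ρ_m = e (ρ_m − ρ_c)/ρ_m.
e = Δ ρ_m/(ρ_m − ρ_c) = 0.775 km × 3302/462 = 5.54 km.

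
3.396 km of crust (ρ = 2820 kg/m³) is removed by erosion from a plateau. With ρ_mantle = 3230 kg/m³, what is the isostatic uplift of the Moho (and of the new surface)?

Unloading: uplift u = e ρ_c/ρ_m = 3.396 km × 2820/3230 = 2.96 km.

2.96 km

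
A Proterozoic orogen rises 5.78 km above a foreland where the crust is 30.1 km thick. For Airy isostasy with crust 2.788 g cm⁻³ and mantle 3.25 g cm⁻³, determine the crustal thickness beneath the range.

70.8 km

Root depth r = h ρ_c / (ρ_m − ρ_c) = 5.78 km × 2.788 / 0.462 = 34.88 km.
Total thickness = T + h + r = 30.1 km + 5.78 km + 34.88 km = 70.8 km.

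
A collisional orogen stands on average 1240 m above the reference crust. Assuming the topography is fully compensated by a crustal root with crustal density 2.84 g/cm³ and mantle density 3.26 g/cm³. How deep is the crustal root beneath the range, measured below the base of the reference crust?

8380 m

Equating mass per unit area of the two columns: the weight of the topography is balanced by the buoyancy of the root, ρ_c h = (ρ_m − ρ_c) r.
r = h · ρ_c / (ρ_m − ρ_c) = 1240 m × 2.84 / (3.26 − 2.84) = 8380 m.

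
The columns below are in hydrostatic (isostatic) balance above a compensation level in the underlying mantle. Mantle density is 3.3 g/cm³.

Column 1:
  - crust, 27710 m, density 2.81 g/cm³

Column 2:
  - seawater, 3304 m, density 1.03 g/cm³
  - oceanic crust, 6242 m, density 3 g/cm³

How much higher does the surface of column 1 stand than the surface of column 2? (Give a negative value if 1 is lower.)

For any compensation level in the mantle, the mantle terms cancel and isostasy reduces to e = (Σt_1 − Σt_2) − (Σ(ρt)_1 − Σ(ρt)_2) / ρ_m.
Σt_1 = 27710 m; Σt_2 = 9546 m; Σ(ρt)_1 = 77865.1; Σ(ρt)_2 = 22129.12 (in m·g/cm³).
e = (27710 − 9546) − (77865.1 − 22129.12) / 3.3 = 1270 m.

1270 m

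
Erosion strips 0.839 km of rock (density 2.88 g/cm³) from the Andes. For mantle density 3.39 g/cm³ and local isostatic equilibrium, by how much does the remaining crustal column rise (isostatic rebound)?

0.713 km

Unloading: uplift u = e ρ_c/ρ_m = 0.839 km × 2.88/3.39 = 0.713 km.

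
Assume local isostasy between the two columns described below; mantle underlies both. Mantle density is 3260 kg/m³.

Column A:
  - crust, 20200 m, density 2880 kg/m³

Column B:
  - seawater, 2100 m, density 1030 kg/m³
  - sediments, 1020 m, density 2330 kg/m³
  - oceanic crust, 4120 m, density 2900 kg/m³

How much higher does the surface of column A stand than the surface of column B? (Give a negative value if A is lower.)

172 m

For any compensation level in the mantle, the mantle terms cancel and isostasy reduces to e = (Σt_A − Σt_B) − (Σ(ρt)_A − Σ(ρt)_B) / ρ_m.
Σt_A = 20200 m; Σt_B = 7240 m; Σ(ρt)_A = 58176000; Σ(ρt)_B = 16487600 (in m·kg/m³).
e = (20200 − 7240) − (58176000 − 16487600) / 3260 = 172 m.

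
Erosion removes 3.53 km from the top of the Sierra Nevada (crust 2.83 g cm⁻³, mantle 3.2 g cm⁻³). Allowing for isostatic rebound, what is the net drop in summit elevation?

Rebound u = e ρ_c/ρ_m = 3.53 km × 2.83/3.2 = 3.122 km.
Net surface drop = e − u = 3.53 km − 3.122 km = e (ρ_m − ρ_c)/ρ_m = 0.408 km.

0.408 km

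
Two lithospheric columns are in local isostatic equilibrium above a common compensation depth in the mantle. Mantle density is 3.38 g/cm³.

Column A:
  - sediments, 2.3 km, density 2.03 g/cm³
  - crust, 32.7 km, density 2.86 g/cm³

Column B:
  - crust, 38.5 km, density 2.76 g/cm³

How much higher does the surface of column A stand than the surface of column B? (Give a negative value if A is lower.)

−1.11 km

For any compensation level in the mantle, the mantle terms cancel and isostasy reduces to e = (Σt_A − Σt_B) − (Σ(ρt)_A − Σ(ρt)_B) / ρ_m.
Σt_A = 35 km; Σt_B = 38.5 km; Σ(ρt)_A = 98.191; Σ(ρt)_B = 106.26 (in km·g/cm³).
e = (35 − 38.5) − (98.191 − 106.26) / 3.38 = −1.11 km.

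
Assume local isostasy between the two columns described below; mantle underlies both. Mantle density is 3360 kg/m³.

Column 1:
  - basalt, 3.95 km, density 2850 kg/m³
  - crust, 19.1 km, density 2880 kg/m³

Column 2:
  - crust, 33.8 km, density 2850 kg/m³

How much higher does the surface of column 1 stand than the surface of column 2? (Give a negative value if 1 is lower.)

For any compensation level in the mantle, the mantle terms cancel and isostasy reduces to e = (Σt_1 − Σt_2) − (Σ(ρt)_1 − Σ(ρt)_2) / ρ_m.
Σt_1 = 23.05 km; Σt_2 = 33.8 km; Σ(ρt)_1 = 66265.5; Σ(ρt)_2 = 96330 (in km·kg/m³).
e = (23.05 − 33.8) − (66265.5 − 96330) / 3360 = −1.8 km.

−1.8 km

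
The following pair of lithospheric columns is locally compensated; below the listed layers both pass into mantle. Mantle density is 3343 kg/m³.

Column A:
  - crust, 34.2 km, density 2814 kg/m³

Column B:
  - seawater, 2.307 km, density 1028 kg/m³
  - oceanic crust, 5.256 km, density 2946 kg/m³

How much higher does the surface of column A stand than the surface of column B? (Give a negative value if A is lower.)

For any compensation level in the mantle, the mantle terms cancel and isostasy reduces to e = (Σt_A − Σt_B) − (Σ(ρt)_A − Σ(ρt)_B) / ρ_m.
Σt_A = 34.2 km; Σt_B = 7.563 km; Σ(ρt)_A = 96238.8; Σ(ρt)_B = 17855.772 (in km·kg/m³).
e = (34.2 − 7.563) − (96238.8 − 17855.772) / 3343 = 3.19 km.

3.19 km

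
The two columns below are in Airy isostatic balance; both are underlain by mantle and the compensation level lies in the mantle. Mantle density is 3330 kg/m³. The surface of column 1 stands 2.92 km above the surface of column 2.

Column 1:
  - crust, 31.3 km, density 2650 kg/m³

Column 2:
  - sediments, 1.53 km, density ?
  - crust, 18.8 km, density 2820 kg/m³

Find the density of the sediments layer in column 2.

Take the compensation level at the base of the deeper column (depth z_c below the surface of column 1) and equate Σ ρ_i t_i down to z_c; mantle fills any gap and the z_c terms cancel.
Column 1: 31.3×2650 + (z_c − 31.3)×3330
Column 2: 2.92×0 + 1.53×ρ + 18.8×2820 + (z_c − 2.92 − 20.33)×3330
The z_c×3330 term appears on both sides and cancels. Collect the known terms of each column as K = Σ(ρt)_known − 3330 × (depth of known layers): K_1 = 82945 − 3330×31.3 = −21284; K_2 = 53016 − 3330×(2.92 + 20.33) = −24406.5.
Balance: K_1 = K_2 + 1.53×ρ, so ρ = (K_1 − K_2)/1.53 = 3122.5/1.53 = 2040 kg/m³.

2040 kg/m³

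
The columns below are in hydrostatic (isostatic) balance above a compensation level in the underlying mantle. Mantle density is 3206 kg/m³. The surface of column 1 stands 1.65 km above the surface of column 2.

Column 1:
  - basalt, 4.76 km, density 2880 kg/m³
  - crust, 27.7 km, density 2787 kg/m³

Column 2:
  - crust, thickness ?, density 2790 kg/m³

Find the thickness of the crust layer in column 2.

Take the compensation level at the base of the deeper column (depth z_c below the surface of column 1) and equate Σ ρ_i t_i down to z_c; mantle fills any gap and the z_c terms cancel.
Column 1: 4.76×2880 + 27.7×2787 + (z_c − 32.46)×3206
Column 2: 1.65×0 + x×2790 + (z_c − 1.65 − 0 − x)×3206
The z_c×3206 term appears on both sides and cancels. Collect the known terms of each column as K = Σ(ρt)_known − 3206 × (depth of known layers): K_1 = 90908.7 − 3206×32.46 = −13158.06; K_2 = 0 − 3206×(1.65 + 0) = −5289.9.
Balance: K_1 = K_2 − x×(3206 − 2790), so x = (K_2 − K_1)/(3206 − 2790) = 7868.16/416 = 18.9 km.

18.9 km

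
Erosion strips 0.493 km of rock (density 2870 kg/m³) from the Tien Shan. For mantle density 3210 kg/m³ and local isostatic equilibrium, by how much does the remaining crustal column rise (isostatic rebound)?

0.441 km

Unloading: uplift u = e ρ_c/ρ_m = 0.493 km × 2870/3210 = 0.441 km.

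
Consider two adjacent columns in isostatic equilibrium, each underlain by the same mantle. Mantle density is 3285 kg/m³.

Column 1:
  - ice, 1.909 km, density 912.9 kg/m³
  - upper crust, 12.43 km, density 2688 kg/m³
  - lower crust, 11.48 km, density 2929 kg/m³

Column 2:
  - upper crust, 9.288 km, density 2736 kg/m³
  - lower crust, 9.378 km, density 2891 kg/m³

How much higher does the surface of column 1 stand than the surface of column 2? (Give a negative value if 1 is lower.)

2.2 km

For any compensation level in the mantle, the mantle terms cancel and isostasy reduces to e = (Σt_1 − Σt_2) − (Σ(ρt)_1 − Σ(ρt)_2) / ρ_m.
Σt_1 = 25.819 km; Σt_2 = 18.666 km; Σ(ρt)_1 = 68779.4861; Σ(ρt)_2 = 52523.766 (in km·kg/m³).
e = (25.819 − 18.666) − (68779.4861 − 52523.766) / 3285 = 2.2 km.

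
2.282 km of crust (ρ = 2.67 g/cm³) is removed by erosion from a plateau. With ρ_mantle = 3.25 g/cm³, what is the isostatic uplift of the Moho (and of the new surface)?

Unloading: uplift u = e ρ_c/ρ_m = 2.282 km × 2.67/3.25 = 1.87 km.

1.87 km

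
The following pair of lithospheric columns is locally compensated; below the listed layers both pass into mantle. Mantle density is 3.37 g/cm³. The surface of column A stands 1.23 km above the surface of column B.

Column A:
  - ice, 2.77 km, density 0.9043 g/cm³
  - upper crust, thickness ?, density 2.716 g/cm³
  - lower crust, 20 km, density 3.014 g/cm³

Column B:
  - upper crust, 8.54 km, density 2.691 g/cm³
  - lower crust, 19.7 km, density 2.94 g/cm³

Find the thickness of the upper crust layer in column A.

Take the compensation level at the base of the deeper column (depth z_c below the surface of column A) and equate Σ ρ_i t_i down to z_c; mantle fills any gap and the z_c terms cancel.
Column A: 2.77×0.9043 + x×2.716 + 20×3.014 + (z_c − 22.77 − x)×3.37
Column B: 1.23×0 + 8.54×2.691 + 19.7×2.94 + (z_c − 1.23 − 28.24)×3.37
The z_c×3.37 term appears on both sides and cancels. Collect the known terms of each column as K = Σ(ρt)_known − 3.37 × (depth of known layers): K_A = 62.784911 − 3.37×22.77 = −13.949989; K_B = 80.89914 − 3.37×(1.23 + 28.24) = −18.41476.
Balance: K_A − x×(3.37 − 2.716) = K_B, so x = (K_A − K_B)/(3.37 − 2.716) = 4.46477/0.654 = 6.83 km.

6.83 km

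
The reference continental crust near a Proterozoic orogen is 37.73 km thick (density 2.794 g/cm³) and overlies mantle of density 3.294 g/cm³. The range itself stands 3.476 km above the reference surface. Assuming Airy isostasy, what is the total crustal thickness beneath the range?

Root depth r = h ρ_c / (ρ_m − ρ_c) = 3.476 km × 2.794 / 0.5 = 19.42 km.
Total thickness = T + h + r = 37.73 km + 3.476 km + 19.42 km = 60.6 km.

60.6 km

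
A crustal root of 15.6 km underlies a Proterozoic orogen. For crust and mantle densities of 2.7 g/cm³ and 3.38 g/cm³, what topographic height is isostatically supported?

3.93 km

For local isostatic compensation: ρ_c h = (ρ_m − ρ_c) r.
h = r (ρ_m − ρ_c) / ρ_c = 15.6 km × (3.38 − 2.7) / 2.7 = 3.93 km.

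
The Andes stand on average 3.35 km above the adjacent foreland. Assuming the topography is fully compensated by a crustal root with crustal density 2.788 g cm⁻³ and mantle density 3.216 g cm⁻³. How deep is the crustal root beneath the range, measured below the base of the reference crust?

Balancing pressure at the compensation depth: the weight of the topography is balanced by the buoyancy of the root, ρ_c h = (ρ_m − ρ_c) r.
r = h · ρ_c / (ρ_m − ρ_c) = 3.35 km × 2.788 / (3.216 − 2.788) = 21.8 km.

21.8 km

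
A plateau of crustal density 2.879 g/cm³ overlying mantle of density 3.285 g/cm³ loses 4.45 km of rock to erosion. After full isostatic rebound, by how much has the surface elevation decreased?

0.55 km

Rebound u = e ρ_c/ρ_m = 4.45 km × 2.879/3.285 = 3.9 km.
Net surface drop = e − u = 4.45 km − 3.9 km = e (ρ_m − ρ_c)/ρ_m = 0.55 km.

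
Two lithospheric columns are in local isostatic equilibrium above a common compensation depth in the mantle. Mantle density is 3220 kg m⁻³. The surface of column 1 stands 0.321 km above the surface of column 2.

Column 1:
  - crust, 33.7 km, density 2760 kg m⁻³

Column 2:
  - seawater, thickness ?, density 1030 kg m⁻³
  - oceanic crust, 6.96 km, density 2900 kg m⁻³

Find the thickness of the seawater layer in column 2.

Take the compensation level at the base of the deeper column (depth z_c below the surface of column 1) and equate Σ ρ_i t_i down to z_c; mantle fills any gap and the z_c terms cancel.
Column 1: 33.7×2760 + (z_c − 33.7)×3220
Column 2: 0.321×0 + x×1030 + 6.96×2900 + (z_c − 0.321 − 6.96 − x)×3220
The z_c×3220 term appears on both sides and cancels. Collect the known terms of each column as K = Σ(ρt)_known − 3220 × (depth of known layers): K_1 = 93012 − 3220×33.7 = −15502; K_2 = 20184 − 3220×(0.321 + 6.96) = −3260.82.
Balance: K_1 = K_2 − x×(3220 − 1030), so x = (K_2 − K_1)/(3220 − 1030) = 12241.2/2190 = 5.59 km.

5.59 km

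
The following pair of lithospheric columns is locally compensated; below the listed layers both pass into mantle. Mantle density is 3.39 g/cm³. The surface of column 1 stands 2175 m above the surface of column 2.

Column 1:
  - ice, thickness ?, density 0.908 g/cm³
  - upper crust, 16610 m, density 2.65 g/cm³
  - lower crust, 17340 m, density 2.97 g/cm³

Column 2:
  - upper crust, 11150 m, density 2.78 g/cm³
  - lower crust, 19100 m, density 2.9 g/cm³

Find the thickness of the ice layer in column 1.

Take the compensation level at the base of the deeper column (depth z_c below the surface of column 1) and equate Σ ρ_i t_i down to z_c; mantle fills any gap and the z_c terms cancel.
Column 1: x×0.908 + 16610×2.65 + 17340×2.97 + (z_c − 33950 − x)×3.39
Column 2: 2175×0 + 11150×2.78 + 19100×2.9 + (z_c − 2175 − 30250)×3.39
The z_c×3.39 term appears on both sides and cancels. Collect the known terms of each column as K = Σ(ρt)_known − 3.39 × (depth of known layers): K_1 = 95516.3 − 3.39×33950 = −19574.2; K_2 = 86387 − 3.39×(2175 + 30250) = −23533.75.
Balance: K_1 − x×(3.39 − 0.908) = K_2, so x = (K_1 − K_2)/(3.39 − 0.908) = 3959.55/2.482 = 1600 m.

1600 m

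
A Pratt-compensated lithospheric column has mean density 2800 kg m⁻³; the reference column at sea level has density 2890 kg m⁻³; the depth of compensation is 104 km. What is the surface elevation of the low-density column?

3.34 km

ρ_ref D = ρ (D + h) → h = D (ρ_ref − ρ)/ρ.
h = 104 km × (2890 − 2800)/2800 = 3.34 km.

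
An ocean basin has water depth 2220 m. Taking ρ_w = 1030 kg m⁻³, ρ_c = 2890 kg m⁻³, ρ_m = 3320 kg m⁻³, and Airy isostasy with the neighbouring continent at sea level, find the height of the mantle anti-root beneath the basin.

9600 m

For local isostatic compensation: replacing crust with seawater at the top is compensated by replacing crust with mantle at the base: d (ρ_c − ρ_w) = a (ρ_m − ρ_c).
a = d (ρ_c − ρ_w)/(ρ_m − ρ_c) = 2220 m × 1860/430 = 9600 m.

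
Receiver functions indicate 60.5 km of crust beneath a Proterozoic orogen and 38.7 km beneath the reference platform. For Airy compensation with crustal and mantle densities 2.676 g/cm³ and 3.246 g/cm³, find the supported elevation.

3.83 km

Excess crust Δ = 60.5 km − 38.7 km = 21.8 km, split between elevation h and root r with h + r = Δ.
Airy balance ρ_c h = (ρ_m − ρ_c) r gives r = h ρ_c/(ρ_m − ρ_c), so h (1 + ρ_c/(ρ_m − ρ_c)) = Δ, i.e. h = Δ (ρ_m − ρ_c)/ρ_m.
h = 21.8 km × 0.57/3.246 = 3.83 km.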